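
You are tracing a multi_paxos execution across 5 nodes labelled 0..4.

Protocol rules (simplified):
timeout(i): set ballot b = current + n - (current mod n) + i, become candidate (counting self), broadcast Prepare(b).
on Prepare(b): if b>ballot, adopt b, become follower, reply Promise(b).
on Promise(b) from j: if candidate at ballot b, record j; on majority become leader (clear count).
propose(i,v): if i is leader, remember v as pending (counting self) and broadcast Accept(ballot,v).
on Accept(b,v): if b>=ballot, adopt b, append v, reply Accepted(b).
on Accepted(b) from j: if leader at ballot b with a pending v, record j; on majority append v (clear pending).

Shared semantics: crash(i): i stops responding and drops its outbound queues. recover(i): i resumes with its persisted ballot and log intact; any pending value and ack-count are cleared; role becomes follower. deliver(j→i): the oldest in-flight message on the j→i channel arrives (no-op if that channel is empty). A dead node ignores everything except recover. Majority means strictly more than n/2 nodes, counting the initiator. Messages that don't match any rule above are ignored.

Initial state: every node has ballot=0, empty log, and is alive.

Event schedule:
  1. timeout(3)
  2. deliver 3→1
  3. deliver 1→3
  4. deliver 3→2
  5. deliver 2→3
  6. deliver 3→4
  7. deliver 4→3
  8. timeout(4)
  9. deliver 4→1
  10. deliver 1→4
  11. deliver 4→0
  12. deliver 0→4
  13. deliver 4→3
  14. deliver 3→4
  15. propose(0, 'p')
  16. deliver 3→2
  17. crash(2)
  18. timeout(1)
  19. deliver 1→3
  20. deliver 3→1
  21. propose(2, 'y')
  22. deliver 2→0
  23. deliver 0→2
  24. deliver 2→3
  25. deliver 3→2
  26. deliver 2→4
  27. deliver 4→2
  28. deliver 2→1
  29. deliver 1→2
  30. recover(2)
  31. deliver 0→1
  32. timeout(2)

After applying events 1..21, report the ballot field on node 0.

step 1 timeout(3): 3={cand,b=8,log=-}
step 2 deliver 3→1: 1={foll,b=8,log=-}
step 3 deliver 1→3: —
step 4 deliver 3→2: 2={foll,b=8,log=-}
step 5 deliver 2→3: 3={lead,b=8,log=-}
step 6 deliver 3→4: 4={foll,b=8,log=-}
step 7 deliver 4→3: —
step 8 timeout(4): 4={cand,b=14,log=-}
step 9 deliver 4→1: 1={foll,b=14,log=-}
step 10 deliver 1→4: —
step 11 deliver 4→0: 0={foll,b=14,log=-}
step 12 deliver 0→4: 4={lead,b=14,log=-}
step 13 deliver 4→3: 3={foll,b=14,log=-}
step 14 deliver 3→4: —
step 15 propose(0,'p'): —
step 16 deliver 3→2: —
step 17 crash(2): 2={✗foll,b=8,log=-}
step 18 timeout(1): 1={cand,b=16,log=-}
step 19 deliver 1→3: 3={foll,b=16,log=-}
step 20 deliver 3→1: —
step 21 propose(2,'y'): —

14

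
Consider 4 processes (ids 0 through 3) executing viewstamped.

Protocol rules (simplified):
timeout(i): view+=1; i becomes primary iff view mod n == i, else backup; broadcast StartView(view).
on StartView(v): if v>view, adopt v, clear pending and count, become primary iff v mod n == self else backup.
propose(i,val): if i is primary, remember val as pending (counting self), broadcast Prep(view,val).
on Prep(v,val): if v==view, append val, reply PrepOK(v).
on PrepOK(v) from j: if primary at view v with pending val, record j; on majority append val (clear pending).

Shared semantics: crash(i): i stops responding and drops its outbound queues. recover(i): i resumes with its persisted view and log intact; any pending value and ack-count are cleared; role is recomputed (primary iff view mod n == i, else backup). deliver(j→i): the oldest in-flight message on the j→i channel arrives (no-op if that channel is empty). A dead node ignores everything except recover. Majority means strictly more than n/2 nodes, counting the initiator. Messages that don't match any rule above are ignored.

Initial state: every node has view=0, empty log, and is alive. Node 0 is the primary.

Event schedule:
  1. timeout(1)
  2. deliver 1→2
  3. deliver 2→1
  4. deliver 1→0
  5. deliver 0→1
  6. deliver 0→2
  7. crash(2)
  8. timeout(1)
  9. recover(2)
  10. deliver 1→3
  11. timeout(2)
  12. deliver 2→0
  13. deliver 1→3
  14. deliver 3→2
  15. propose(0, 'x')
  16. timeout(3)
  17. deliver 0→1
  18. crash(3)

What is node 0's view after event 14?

2

[1] timeout(1) → N1(prim v1 [-])
[2] deliver 1→2 → N2(back v1 [-])
[3] deliver 2→1 → ∅
[4] deliver 1→0 → N0(back v1 [-])
[5] deliver 0→1 → ∅
[6] deliver 0→2 → ∅
[7] crash(2) → N2(✗back v1 [-])
[8] timeout(1) → N1(back v2 [-])
[9] recover(2) → N2(back v1 [-])
[10] deliver 1→3 → N3(back v1 [-])
[11] timeout(2) → N2(prim v2 [-])
[12] deliver 2→0 → N0(back v2 [-])
[13] deliver 1→3 → N3(back v2 [-])
[14] deliver 3→2 → ∅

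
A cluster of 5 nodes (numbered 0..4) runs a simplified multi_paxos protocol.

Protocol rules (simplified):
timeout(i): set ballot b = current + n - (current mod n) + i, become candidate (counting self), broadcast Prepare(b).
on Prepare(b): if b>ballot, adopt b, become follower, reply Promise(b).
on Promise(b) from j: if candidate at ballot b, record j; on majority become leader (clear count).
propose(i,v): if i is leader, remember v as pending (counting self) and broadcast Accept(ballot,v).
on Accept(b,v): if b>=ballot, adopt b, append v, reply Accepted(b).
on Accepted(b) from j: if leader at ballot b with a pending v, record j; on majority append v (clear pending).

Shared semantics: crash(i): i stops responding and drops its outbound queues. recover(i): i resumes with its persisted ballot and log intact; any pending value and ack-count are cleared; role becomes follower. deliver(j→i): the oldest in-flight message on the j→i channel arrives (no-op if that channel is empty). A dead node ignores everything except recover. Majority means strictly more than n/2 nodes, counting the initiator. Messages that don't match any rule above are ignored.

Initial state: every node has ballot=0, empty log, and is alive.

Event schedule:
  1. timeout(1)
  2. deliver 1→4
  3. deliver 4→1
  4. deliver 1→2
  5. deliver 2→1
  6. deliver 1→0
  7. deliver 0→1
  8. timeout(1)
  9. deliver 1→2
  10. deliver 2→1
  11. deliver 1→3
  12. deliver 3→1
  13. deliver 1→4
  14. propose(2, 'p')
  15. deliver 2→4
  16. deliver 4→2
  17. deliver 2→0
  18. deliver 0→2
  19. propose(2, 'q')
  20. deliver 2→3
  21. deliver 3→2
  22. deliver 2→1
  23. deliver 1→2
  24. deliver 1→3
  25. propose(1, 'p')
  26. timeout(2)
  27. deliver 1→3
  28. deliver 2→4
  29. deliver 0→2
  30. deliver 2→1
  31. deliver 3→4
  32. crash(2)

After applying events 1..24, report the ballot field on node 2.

11

e1 timeout(1): 1[cand,b=6,-]
e2 deliver 1→4: 4[foll,b=6,-]
e3 deliver 4→1: ·
e4 deliver 1→2: 2[foll,b=6,-]
e5 deliver 2→1: 1[lead,b=6,-]
e6 deliver 1→0: 0[foll,b=6,-]
e7 deliver 0→1: ·
e8 timeout(1): 1[cand,b=11,-]
e9 deliver 1→2: 2[foll,b=11,-]
e10 deliver 2→1: ·
e11 deliver 1→3: 3[foll,b=6,-]
e12 deliver 3→1: ·
e13 deliver 1→4: 4[foll,b=11,-]
e14 propose(2,'p'): ·
e15 deliver 2→4: ·
e16 deliver 4→2: ·
e17 deliver 2→0: ·
e18 deliver 0→2: ·
e19 propose(2,'q'): ·
e20 deliver 2→3: ·
e21 deliver 3→2: ·
e22 deliver 2→1: ·
e23 deliver 1→2: ·
e24 deliver 1→3: 3[foll,b=11,-]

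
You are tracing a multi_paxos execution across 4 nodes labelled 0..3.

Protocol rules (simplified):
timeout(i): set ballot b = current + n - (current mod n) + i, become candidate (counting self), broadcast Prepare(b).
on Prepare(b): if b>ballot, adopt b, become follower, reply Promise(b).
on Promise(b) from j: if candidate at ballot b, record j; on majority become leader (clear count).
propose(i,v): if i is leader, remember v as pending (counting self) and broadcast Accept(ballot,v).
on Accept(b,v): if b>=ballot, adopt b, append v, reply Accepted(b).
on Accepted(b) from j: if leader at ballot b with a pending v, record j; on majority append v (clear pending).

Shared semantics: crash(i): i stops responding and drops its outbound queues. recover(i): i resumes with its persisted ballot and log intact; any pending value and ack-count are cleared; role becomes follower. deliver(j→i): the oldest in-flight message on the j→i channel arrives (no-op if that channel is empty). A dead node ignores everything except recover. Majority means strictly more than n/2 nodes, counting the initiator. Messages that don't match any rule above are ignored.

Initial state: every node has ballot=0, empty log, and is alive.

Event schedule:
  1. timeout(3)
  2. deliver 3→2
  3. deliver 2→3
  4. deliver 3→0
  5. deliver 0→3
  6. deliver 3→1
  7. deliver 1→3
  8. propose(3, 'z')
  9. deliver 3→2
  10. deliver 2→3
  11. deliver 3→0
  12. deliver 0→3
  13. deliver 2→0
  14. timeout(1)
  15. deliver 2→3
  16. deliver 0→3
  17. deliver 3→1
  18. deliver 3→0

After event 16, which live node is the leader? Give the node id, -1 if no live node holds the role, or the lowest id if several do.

3

step 1 timeout(3): 3={cand,b=7,log=-}
step 2 deliver 3→2: 2={foll,b=7,log=-}
step 3 deliver 2→3: —
step 4 deliver 3→0: 0={foll,b=7,log=-}
step 5 deliver 0→3: 3={lead,b=7,log=-}
step 6 deliver 3→1: 1={foll,b=7,log=-}
step 7 deliver 1→3: —
step 8 propose(3,'z'): —
step 9 deliver 3→2: 2={foll,b=7,log=z}
step 10 deliver 2→3: —
step 11 deliver 3→0: 0={foll,b=7,log=z}
step 12 deliver 0→3: 3={lead,b=7,log=z}
step 13 deliver 2→0: —
step 14 timeout(1): 1={cand,b=9,log=-}
step 15 deliver 2→3: —
step 16 deliver 0→3: —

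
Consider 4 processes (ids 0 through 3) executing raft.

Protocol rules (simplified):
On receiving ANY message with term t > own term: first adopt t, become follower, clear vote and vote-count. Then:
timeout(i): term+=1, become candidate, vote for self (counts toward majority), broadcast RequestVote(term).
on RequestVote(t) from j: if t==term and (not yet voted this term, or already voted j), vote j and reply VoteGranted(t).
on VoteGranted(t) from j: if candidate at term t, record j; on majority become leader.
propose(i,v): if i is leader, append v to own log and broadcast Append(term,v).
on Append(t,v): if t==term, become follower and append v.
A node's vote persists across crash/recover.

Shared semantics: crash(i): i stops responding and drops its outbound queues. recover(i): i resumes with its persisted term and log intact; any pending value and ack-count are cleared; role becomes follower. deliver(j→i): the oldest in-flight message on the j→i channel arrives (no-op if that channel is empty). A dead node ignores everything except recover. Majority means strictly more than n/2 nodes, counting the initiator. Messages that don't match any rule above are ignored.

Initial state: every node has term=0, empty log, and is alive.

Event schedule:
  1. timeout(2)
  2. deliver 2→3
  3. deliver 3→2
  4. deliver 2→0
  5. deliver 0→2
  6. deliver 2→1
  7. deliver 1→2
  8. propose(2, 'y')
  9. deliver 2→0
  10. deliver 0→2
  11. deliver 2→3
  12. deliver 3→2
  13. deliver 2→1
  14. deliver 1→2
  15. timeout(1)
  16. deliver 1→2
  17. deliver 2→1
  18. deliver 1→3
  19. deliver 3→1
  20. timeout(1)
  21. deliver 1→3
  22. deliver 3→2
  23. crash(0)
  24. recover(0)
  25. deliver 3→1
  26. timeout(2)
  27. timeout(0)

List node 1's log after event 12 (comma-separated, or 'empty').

after 1 — timeout(2): n2:cand/t1/[-]
after 2 — deliver 2→3: n3:foll/t1/[-]
after 3 — deliver 3→2: ·
after 4 — deliver 2→0: n0:foll/t1/[-]
after 5 — deliver 0→2: n2:lead/t1/[-]
after 6 — deliver 2→1: n1:foll/t1/[-]
after 7 — deliver 1→2: ·
after 8 — propose(2,'y'): n2:lead/t1/[y]
after 9 — deliver 2→0: n0:foll/t1/[y]
after 10 — deliver 0→2: ·
after 11 — deliver 2→3: n3:foll/t1/[y]
after 12 — deliver 3→2: ·

empty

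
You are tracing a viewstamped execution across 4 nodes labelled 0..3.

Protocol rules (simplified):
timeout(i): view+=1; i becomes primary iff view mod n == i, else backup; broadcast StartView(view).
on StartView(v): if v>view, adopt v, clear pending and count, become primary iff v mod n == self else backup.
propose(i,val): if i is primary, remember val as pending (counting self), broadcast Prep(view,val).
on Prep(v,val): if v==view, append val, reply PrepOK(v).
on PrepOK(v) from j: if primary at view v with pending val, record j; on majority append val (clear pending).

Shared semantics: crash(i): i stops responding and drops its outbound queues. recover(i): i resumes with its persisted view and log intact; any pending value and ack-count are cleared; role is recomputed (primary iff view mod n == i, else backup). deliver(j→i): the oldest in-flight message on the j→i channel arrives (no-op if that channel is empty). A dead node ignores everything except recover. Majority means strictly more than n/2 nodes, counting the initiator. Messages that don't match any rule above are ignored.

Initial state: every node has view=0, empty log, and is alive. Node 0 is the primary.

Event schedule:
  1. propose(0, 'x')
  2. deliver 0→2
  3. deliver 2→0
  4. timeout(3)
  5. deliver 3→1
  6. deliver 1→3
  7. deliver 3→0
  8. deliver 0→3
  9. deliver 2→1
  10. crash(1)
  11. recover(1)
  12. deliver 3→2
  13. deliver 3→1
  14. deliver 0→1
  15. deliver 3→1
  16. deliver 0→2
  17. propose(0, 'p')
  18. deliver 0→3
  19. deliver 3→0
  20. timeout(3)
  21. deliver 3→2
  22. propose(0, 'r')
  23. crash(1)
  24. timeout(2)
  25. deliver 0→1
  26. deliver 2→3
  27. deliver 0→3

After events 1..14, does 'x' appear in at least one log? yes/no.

step 1 propose(0,'x'): —
step 2 deliver 0→2: 2={back,v=0,log=x}
step 3 deliver 2→0: —
step 4 timeout(3): 3={back,v=1,log=-}
step 5 deliver 3→1: 1={prim,v=1,log=-}
step 6 deliver 1→3: —
step 7 deliver 3→0: 0={back,v=1,log=-}
step 8 deliver 0→3: —
step 9 deliver 2→1: —
step 10 crash(1): 1={✗prim,v=1,log=-}
step 11 recover(1): 1={prim,v=1,log=-}
step 12 deliver 3→2: 2={back,v=1,log=x}
step 13 deliver 3→1: —
step 14 deliver 0→1: —

yes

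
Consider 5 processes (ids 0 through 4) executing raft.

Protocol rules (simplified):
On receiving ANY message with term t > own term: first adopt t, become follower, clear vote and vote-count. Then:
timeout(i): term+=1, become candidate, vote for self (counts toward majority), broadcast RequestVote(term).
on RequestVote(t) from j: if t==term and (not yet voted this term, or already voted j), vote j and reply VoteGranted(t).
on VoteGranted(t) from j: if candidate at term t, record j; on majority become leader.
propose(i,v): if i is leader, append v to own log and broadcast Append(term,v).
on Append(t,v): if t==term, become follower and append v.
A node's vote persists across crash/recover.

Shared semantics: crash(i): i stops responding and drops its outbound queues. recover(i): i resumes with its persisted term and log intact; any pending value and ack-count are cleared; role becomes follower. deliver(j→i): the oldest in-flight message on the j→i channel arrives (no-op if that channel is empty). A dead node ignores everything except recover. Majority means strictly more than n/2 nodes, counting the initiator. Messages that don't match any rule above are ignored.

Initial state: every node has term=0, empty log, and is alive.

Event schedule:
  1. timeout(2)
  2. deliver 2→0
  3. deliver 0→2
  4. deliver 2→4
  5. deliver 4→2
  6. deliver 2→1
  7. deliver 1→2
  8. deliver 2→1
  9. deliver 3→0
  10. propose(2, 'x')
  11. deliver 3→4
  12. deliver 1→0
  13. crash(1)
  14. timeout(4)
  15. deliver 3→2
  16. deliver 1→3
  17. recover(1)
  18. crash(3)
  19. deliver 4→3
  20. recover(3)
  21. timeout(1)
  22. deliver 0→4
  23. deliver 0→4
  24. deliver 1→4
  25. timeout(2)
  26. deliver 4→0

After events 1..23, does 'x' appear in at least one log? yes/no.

[1] timeout(2) → N2(cand t1 [-])
[2] deliver 2→0 → N0(foll t1 [-])
[3] deliver 0→2 → ∅
[4] deliver 2→4 → N4(foll t1 [-])
[5] deliver 4→2 → N2(lead t1 [-])
[6] deliver 2→1 → N1(foll t1 [-])
[7] deliver 1→2 → ∅
[8] deliver 2→1 → ∅
[9] deliver 3→0 → ∅
[10] propose(2,'x') → N2(lead t1 [x])
[11] deliver 3→4 → ∅
[12] deliver 1→0 → ∅
[13] crash(1) → N1(✗foll t1 [-])
[14] timeout(4) → N4(cand t2 [-])
[15] deliver 3→2 → ∅
[16] deliver 1→3 → ∅
[17] recover(1) → N1(foll t1 [-])
[18] crash(3) → N3(✗foll t0 [-])
[19] deliver 4→3 → ∅
[20] recover(3) → N3(foll t0 [-])
[21] timeout(1) → N1(cand t2 [-])
[22] deliver 0→4 → ∅
[23] deliver 0→4 → ∅

yes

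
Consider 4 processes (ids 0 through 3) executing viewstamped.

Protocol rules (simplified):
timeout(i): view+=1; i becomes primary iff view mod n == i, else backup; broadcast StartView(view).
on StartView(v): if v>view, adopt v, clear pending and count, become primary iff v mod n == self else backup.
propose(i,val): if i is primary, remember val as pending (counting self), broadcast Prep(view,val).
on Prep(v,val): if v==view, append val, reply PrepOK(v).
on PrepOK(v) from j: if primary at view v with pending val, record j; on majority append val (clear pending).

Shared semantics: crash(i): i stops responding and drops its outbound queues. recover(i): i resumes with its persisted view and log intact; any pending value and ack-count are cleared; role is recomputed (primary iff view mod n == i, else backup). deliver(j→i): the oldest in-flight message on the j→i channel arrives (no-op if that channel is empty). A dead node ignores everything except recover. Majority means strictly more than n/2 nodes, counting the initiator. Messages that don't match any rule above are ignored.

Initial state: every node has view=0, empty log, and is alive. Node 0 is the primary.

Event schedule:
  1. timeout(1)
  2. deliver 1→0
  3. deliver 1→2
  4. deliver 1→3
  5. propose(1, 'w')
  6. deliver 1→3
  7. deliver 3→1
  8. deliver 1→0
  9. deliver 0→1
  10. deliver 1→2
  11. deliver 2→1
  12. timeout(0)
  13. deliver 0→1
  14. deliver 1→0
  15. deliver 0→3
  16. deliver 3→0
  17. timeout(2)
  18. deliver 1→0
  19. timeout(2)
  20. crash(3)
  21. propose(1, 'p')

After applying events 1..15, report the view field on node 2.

1

e1 timeout(1): 1[prim,v=1,-]
e2 deliver 1→0: 0[back,v=1,-]
e3 deliver 1→2: 2[back,v=1,-]
e4 deliver 1→3: 3[back,v=1,-]
e5 propose(1,'w'): ·
e6 deliver 1→3: 3[back,v=1,w]
e7 deliver 3→1: ·
e8 deliver 1→0: 0[back,v=1,w]
e9 deliver 0→1: 1[prim,v=1,w]
e10 deliver 1→2: 2[back,v=1,w]
e11 deliver 2→1: ·
e12 timeout(0): 0[back,v=2,w]
e13 deliver 0→1: 1[back,v=2,w]
e14 deliver 1→0: ·
e15 deliver 0→3: 3[back,v=2,w]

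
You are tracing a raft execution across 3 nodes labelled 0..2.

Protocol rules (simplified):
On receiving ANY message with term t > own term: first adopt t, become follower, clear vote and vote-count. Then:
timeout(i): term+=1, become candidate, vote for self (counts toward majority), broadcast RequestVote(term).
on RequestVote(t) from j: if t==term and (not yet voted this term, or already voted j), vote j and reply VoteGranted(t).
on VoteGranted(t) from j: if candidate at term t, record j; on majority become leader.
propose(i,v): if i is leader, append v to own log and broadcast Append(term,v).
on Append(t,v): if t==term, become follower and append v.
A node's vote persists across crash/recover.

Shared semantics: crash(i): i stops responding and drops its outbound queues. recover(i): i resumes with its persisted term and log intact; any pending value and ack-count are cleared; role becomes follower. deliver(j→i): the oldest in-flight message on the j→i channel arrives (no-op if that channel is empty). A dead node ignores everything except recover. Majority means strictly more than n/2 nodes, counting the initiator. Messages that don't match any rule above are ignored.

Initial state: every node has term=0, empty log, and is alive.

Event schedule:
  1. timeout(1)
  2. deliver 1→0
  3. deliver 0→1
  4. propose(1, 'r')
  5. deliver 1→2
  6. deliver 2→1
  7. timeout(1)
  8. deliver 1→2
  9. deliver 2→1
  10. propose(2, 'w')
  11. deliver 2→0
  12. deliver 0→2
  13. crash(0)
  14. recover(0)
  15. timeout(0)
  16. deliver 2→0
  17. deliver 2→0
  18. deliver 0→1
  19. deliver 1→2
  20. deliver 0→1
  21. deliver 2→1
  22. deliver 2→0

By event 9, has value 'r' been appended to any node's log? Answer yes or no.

1. timeout(1):  <1:cand t1 ->
2. deliver 1→0:  <0:foll t1 ->
3. deliver 0→1:  <1:lead t1 ->
4. propose(1,'r'):  <1:lead t1 r>
5. deliver 1→2:  <2:foll t1 ->
6. deliver 2→1:  nop
7. timeout(1):  <1:cand t2 r>
8. deliver 1→2:  <2:foll t1 r>
9. deliver 2→1:  nop

yes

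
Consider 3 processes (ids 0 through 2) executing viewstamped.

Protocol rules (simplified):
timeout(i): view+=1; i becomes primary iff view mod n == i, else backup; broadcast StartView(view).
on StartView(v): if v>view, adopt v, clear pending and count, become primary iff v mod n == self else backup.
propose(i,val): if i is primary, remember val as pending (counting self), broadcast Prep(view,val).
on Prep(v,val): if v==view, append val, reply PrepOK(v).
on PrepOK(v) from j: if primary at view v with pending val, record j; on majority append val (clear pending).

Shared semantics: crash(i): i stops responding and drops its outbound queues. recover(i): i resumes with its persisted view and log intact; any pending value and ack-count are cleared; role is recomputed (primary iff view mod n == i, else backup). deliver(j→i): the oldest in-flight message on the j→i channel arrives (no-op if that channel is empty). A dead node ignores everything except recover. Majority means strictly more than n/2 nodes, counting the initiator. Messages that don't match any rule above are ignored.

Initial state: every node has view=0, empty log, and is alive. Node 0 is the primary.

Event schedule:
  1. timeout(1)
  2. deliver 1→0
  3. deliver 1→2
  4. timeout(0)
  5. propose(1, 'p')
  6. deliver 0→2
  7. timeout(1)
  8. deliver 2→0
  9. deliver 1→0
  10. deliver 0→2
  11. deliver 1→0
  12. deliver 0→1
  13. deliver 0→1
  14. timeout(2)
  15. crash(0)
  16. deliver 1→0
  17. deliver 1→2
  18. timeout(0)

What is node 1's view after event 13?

2

e1 timeout(1): 1[prim,v=1,-]
e2 deliver 1→0: 0[back,v=1,-]
e3 deliver 1→2: 2[back,v=1,-]
e4 timeout(0): 0[back,v=2,-]
e5 propose(1,'p'): ·
e6 deliver 0→2: 2[prim,v=2,-]
e7 timeout(1): 1[back,v=2,-]
e8 deliver 2→0: ·
e9 deliver 1→0: ·
e10 deliver 0→2: ·
e11 deliver 1→0: ·
e12 deliver 0→1: ·
e13 deliver 0→1: ·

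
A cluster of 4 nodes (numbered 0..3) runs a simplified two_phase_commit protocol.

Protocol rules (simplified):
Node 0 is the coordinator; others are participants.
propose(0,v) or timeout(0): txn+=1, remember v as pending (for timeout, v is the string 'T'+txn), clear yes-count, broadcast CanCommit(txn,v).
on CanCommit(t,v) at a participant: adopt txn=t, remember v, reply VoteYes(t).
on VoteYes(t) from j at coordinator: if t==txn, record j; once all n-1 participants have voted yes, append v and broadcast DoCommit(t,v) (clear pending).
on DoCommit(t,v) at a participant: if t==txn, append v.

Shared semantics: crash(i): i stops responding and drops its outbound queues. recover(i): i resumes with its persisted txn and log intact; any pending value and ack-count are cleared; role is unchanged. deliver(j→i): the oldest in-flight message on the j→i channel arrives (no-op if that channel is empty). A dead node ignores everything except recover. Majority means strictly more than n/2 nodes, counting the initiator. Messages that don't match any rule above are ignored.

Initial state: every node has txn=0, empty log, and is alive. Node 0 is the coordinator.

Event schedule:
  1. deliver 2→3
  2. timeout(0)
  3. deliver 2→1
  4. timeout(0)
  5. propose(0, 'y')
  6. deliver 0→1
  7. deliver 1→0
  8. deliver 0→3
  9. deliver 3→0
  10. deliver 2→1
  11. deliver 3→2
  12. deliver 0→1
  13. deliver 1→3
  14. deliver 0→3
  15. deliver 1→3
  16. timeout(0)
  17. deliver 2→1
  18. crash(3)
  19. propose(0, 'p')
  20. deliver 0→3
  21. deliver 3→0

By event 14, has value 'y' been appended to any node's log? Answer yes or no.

step 1 deliver 2→3: —
step 2 timeout(0): 0={coor,t=1,log=-}
step 3 deliver 2→1: —
step 4 timeout(0): 0={coor,t=2,log=-}
step 5 propose(0,'y'): 0={coor,t=3,log=-}
step 6 deliver 0→1: 1={part,t=1,log=-}
step 7 deliver 1→0: —
step 8 deliver 0→3: 3={part,t=1,log=-}
step 9 deliver 3→0: —
step 10 deliver 2→1: —
step 11 deliver 3→2: —
step 12 deliver 0→1: 1={part,t=2,log=-}
step 13 deliver 1→3: —
step 14 deliver 0→3: 3={part,t=2,log=-}

no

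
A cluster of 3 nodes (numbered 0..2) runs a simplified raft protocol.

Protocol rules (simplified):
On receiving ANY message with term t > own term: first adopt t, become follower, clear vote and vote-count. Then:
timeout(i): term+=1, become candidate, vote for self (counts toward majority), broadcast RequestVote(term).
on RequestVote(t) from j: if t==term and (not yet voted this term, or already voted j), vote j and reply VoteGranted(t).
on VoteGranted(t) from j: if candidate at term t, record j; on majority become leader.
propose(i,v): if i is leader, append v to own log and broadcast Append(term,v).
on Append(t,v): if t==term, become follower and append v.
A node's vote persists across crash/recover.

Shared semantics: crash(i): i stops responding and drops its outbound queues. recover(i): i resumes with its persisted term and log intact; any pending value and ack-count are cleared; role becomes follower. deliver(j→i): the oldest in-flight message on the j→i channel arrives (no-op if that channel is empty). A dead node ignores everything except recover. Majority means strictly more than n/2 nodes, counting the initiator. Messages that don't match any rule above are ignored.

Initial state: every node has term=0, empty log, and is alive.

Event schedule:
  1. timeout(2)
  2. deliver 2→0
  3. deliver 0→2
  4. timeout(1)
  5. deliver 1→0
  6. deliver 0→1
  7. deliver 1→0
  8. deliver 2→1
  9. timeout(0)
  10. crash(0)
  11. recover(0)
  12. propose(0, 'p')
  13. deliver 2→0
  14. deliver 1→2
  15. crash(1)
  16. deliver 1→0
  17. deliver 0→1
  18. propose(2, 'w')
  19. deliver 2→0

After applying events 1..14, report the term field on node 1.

1

after 1 — timeout(2): n2:cand/t1/[-]
after 2 — deliver 2→0: n0:foll/t1/[-]
after 3 — deliver 0→2: n2:lead/t1/[-]
after 4 — timeout(1): n1:cand/t1/[-]
after 5 — deliver 1→0: ·
after 6 — deliver 0→1: ·
after 7 — deliver 1→0: ·
after 8 — deliver 2→1: ·
after 9 — timeout(0): n0:cand/t2/[-]
after 10 — crash(0): n0:✗cand/t2/[-]
after 11 — recover(0): n0:foll/t2/[-]
after 12 — propose(0,'p'): ·
after 13 — deliver 2→0: ·
after 14 — deliver 1→2: ·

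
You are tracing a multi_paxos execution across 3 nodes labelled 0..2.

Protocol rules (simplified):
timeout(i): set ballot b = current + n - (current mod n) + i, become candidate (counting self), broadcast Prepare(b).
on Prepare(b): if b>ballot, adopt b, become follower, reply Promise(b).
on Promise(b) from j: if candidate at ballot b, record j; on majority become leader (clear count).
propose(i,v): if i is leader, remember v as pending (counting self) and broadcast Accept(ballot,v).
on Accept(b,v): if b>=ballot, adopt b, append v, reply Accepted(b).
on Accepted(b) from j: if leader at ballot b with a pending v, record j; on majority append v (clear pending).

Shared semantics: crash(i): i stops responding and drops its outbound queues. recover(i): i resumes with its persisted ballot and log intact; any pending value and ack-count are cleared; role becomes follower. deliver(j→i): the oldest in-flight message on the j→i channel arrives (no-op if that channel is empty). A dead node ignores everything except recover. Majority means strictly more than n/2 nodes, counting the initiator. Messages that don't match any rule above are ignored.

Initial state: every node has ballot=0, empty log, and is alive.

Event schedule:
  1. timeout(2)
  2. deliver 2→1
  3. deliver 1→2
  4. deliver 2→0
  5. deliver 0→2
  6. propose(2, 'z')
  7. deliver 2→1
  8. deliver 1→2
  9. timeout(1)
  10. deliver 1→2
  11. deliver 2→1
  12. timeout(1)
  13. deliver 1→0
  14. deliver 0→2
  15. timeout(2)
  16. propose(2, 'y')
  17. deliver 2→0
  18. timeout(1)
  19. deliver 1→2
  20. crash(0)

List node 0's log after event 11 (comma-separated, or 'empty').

[1] timeout(2) → N2(cand b5 [-])
[2] deliver 2→1 → N1(foll b5 [-])
[3] deliver 1→2 → N2(lead b5 [-])
[4] deliver 2→0 → N0(foll b5 [-])
[5] deliver 0→2 → ∅
[6] propose(2,'z') → ∅
[7] deliver 2→1 → N1(foll b5 [z])
[8] deliver 1→2 → N2(lead b5 [z])
[9] timeout(1) → N1(cand b7 [z])
[10] deliver 1→2 → N2(foll b7 [z])
[11] deliver 2→1 → N1(lead b7 [z])

empty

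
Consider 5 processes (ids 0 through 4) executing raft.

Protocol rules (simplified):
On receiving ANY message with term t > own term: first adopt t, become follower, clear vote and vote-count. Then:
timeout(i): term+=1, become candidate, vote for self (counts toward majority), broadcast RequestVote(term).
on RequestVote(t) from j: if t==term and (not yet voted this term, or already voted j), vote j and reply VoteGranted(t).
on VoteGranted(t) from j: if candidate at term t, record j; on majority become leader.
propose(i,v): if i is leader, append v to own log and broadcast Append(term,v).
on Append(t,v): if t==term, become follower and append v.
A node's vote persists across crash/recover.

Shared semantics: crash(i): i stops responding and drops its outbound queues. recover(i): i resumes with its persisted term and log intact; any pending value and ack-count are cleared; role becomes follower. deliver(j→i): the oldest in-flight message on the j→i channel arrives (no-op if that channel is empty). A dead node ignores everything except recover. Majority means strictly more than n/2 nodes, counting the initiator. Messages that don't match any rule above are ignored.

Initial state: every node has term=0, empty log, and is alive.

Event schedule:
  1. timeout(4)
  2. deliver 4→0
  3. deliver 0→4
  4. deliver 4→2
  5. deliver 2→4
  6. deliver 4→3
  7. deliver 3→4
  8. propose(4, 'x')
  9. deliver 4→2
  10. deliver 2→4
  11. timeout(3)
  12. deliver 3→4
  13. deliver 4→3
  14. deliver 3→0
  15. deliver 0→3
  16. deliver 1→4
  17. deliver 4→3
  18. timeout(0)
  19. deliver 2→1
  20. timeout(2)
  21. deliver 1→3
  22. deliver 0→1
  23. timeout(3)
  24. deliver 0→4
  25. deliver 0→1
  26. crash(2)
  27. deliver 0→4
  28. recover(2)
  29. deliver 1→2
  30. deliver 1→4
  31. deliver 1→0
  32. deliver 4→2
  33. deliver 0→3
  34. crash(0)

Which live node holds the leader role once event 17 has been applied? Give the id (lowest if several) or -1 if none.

1. timeout(4):  <4:cand t1 ->
2. deliver 4→0:  <0:foll t1 ->
3. deliver 0→4:  nop
4. deliver 4→2:  <2:foll t1 ->
5. deliver 2→4:  <4:lead t1 ->
6. deliver 4→3:  <3:foll t1 ->
7. deliver 3→4:  nop
8. propose(4,'x'):  <4:lead t1 x>
9. deliver 4→2:  <2:foll t1 x>
10. deliver 2→4:  nop
11. timeout(3):  <3:cand t2 ->
12. deliver 3→4:  <4:foll t2 x>
13. deliver 4→3:  nop
14. deliver 3→0:  <0:foll t2 ->
15. deliver 0→3:  nop
16. deliver 1→4:  nop
17. deliver 4→3:  <3:lead t2 ->

3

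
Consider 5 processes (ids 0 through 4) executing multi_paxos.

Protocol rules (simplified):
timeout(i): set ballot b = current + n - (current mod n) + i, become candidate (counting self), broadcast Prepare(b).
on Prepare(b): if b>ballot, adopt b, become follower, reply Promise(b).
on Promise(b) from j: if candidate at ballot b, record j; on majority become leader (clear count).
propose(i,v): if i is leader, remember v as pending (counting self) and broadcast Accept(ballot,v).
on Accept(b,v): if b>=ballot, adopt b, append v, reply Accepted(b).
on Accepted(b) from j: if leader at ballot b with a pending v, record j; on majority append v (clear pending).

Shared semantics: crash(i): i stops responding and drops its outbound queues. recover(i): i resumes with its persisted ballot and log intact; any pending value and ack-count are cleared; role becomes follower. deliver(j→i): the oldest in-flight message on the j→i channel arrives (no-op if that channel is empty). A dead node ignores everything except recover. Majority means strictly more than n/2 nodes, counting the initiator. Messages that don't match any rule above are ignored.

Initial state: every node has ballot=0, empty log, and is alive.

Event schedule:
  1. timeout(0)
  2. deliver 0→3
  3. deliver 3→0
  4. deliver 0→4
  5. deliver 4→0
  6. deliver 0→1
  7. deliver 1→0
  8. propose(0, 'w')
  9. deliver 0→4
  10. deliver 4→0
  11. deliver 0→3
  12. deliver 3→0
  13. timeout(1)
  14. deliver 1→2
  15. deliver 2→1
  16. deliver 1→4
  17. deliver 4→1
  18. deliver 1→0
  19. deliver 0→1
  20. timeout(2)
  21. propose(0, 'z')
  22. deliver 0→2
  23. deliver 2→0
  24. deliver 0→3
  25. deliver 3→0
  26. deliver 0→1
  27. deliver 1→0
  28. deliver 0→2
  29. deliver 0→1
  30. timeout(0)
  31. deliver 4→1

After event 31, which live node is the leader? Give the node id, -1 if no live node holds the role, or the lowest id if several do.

1

step 1 timeout(0): 0={cand,b=5,log=-}
step 2 deliver 0→3: 3={foll,b=5,log=-}
step 3 deliver 3→0: —
step 4 deliver 0→4: 4={foll,b=5,log=-}
step 5 deliver 4→0: 0={lead,b=5,log=-}
step 6 deliver 0→1: 1={foll,b=5,log=-}
step 7 deliver 1→0: —
step 8 propose(0,'w'): —
step 9 deliver 0→4: 4={foll,b=5,log=w}
step 10 deliver 4→0: —
step 11 deliver 0→3: 3={foll,b=5,log=w}
step 12 deliver 3→0: 0={lead,b=5,log=w}
step 13 timeout(1): 1={cand,b=11,log=-}
step 14 deliver 1→2: 2={foll,b=11,log=-}
step 15 deliver 2→1: —
step 16 deliver 1→4: 4={foll,b=11,log=w}
step 17 deliver 4→1: 1={lead,b=11,log=-}
step 18 deliver 1→0: 0={foll,b=11,log=w}
step 19 deliver 0→1: —
step 20 timeout(2): 2={cand,b=17,log=-}
step 21 propose(0,'z'): —
step 22 deliver 0→2: —
step 23 deliver 2→0: 0={foll,b=17,log=w}
step 24 deliver 0→3: —
step 25 deliver 3→0: —
step 26 deliver 0→1: —
step 27 deliver 1→0: —
step 28 deliver 0→2: —
step 29 deliver 0→1: —
step 30 timeout(0): 0={cand,b=20,log=w}
step 31 deliver 4→1: —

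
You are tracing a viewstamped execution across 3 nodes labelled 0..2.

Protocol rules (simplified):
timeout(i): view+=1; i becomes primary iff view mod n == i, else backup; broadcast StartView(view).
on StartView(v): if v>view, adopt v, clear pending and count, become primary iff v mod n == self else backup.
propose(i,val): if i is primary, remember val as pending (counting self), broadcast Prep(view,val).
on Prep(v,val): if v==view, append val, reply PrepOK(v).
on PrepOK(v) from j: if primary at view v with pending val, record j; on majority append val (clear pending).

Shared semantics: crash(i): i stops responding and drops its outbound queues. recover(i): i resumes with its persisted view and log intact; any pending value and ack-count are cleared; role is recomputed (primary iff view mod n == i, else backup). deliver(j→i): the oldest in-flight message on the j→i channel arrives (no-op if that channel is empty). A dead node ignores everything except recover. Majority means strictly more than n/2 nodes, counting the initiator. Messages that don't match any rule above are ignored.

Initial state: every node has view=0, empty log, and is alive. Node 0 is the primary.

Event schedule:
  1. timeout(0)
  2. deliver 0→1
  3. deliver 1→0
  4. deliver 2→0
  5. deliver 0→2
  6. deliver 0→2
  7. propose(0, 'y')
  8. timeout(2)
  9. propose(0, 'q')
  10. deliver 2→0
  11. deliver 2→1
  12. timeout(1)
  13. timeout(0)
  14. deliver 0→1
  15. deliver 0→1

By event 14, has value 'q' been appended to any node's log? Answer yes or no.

e1 timeout(0): 0[back,v=1,-]
e2 deliver 0→1: 1[prim,v=1,-]
e3 deliver 1→0: ·
e4 deliver 2→0: ·
e5 deliver 0→2: 2[back,v=1,-]
e6 deliver 0→2: ·
e7 propose(0,'y'): ·
e8 timeout(2): 2[prim,v=2,-]
e9 propose(0,'q'): ·
e10 deliver 2→0: 0[back,v=2,-]
e11 deliver 2→1: 1[back,v=2,-]
e12 timeout(1): 1[back,v=3,-]
e13 timeout(0): 0[prim,v=3,-]
e14 deliver 0→1: ·

no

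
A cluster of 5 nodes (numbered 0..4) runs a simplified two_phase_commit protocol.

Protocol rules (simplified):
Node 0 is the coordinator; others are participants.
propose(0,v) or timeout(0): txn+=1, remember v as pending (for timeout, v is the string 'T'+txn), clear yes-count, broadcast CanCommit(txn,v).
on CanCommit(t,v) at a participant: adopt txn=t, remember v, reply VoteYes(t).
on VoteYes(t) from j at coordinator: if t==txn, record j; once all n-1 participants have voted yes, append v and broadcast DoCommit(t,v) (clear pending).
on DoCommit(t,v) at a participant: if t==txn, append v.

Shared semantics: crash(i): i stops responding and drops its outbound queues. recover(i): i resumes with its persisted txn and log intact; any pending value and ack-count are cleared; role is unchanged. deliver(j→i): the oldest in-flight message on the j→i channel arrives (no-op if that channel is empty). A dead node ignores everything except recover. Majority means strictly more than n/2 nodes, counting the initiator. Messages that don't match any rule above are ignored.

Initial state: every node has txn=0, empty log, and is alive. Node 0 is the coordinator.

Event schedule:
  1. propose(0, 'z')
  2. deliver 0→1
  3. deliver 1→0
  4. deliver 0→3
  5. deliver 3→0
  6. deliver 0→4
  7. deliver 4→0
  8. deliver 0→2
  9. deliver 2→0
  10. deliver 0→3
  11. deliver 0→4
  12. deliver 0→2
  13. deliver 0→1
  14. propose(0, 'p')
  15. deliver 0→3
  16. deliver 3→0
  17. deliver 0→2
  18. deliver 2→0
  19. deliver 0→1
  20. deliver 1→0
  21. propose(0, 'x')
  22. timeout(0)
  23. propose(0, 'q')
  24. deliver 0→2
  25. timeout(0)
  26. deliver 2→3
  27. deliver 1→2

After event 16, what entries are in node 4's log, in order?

z

1. propose(0,'z'):  <0:coor t1 ->
2. deliver 0→1:  <1:part t1 ->
3. deliver 1→0:  nop
4. deliver 0→3:  <3:part t1 ->
5. deliver 3→0:  nop
6. deliver 0→4:  <4:part t1 ->
7. deliver 4→0:  nop
8. deliver 0→2:  <2:part t1 ->
9. deliver 2→0:  <0:coor t1 z>
10. deliver 0→3:  <3:part t1 z>
11. deliver 0→4:  <4:part t1 z>
12. deliver 0→2:  <2:part t1 z>
13. deliver 0→1:  <1:part t1 z>
14. propose(0,'p'):  <0:coor t2 z>
15. deliver 0→3:  <3:part t2 z>
16. deliver 3→0:  nop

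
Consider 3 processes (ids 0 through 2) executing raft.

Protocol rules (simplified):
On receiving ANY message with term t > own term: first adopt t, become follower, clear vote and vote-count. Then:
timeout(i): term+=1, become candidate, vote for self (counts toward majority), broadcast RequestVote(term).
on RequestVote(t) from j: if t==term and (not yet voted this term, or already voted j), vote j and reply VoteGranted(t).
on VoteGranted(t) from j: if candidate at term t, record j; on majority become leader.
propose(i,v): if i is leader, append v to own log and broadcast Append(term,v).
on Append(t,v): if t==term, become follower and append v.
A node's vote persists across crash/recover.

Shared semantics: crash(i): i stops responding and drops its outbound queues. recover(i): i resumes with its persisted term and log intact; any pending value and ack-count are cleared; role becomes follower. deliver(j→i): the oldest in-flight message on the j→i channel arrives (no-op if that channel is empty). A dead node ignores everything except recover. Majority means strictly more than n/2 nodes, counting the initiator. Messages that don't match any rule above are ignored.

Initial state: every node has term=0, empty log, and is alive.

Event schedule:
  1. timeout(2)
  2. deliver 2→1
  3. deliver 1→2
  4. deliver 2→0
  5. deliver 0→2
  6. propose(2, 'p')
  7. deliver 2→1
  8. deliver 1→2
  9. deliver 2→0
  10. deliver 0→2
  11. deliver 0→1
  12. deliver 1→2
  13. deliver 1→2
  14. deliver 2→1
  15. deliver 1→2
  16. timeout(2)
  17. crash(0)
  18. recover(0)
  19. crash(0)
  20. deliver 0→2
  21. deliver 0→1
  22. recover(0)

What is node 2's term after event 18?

after 1 — timeout(2): n2:cand/t1/[-]
after 2 — deliver 2→1: n1:foll/t1/[-]
after 3 — deliver 1→2: n2:lead/t1/[-]
after 4 — deliver 2→0: n0:foll/t1/[-]
after 5 — deliver 0→2: ·
after 6 — propose(2,'p'): n2:lead/t1/[p]
after 7 — deliver 2→1: n1:foll/t1/[p]
after 8 — deliver 1→2: ·
after 9 — deliver 2→0: n0:foll/t1/[p]
after 10 — deliver 0→2: ·
after 11 — deliver 0→1: ·
after 12 — deliver 1→2: ·
after 13 — deliver 1→2: ·
after 14 — deliver 2→1: ·
after 15 — deliver 1→2: ·
after 16 — timeout(2): n2:cand/t2/[p]
after 17 — crash(0): n0:✗foll/t1/[p]
after 18 — recover(0): n0:foll/t1/[p]

2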